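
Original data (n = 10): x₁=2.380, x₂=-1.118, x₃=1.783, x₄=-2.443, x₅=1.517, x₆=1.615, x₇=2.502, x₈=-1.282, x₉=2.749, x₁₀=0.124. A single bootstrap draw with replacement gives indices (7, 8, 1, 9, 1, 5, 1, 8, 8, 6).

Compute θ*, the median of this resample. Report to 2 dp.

Resample values: 2.502, -1.282, 2.380, 2.749, 2.380, 1.517, 2.380, -1.282, -1.282, 1.615.
Sorted: -1.282, -1.282, -1.282, 1.517, 1.615, 2.380, 2.380, 2.380, 2.502, 2.749
Median = average of the two middle values = 2.00

θ* = 2.00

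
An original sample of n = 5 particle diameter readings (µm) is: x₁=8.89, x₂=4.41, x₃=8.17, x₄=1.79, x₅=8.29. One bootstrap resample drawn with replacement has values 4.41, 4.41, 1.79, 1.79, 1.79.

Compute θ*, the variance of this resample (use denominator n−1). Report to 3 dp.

Mean = 2.8380; sum of squared deviations = 8.2373
s² = 8.2373 / 4 = 2.0593

θ* = 2.059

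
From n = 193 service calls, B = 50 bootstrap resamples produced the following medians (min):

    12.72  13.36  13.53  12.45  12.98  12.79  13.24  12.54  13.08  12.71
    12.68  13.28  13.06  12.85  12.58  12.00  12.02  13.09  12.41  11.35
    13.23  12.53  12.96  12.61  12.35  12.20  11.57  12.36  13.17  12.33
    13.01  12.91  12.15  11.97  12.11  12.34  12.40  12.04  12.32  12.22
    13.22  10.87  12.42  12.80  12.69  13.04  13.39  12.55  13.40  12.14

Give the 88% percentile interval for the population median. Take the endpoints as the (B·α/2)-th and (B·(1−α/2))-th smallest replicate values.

Sorted replicates: 10.87, 11.35, 11.57, 11.97, 12.00, 12.02, 12.04, 12.11, 12.14, 12.15, 12.20, 12.22, 12.32, 12.33, 12.34, 12.35, 12.36, 12.40, 12.41, 12.42, 12.45, 12.53, 12.54, 12.55, 12.58, 12.61, 12.68, 12.69, 12.71, 12.72, 12.79, 12.80, 12.85, 12.91, 12.96, 12.98, 13.01, 13.04, 13.06, 13.08, 13.09, 13.17, 13.22, 13.23, 13.24, 13.28, 13.36, 13.39, 13.40, 13.53
α = 0.12; lower rank = 50 × 0.060 = 3; upper rank = 50 × 0.940 = 47.
The 3rd smallest replicate is 11.57; the 47th is 13.36.

(11.57, 13.36)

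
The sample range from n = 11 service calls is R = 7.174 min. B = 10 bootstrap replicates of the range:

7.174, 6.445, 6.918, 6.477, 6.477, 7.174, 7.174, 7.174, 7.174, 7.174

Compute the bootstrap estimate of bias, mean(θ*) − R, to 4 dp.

bias = −0.2379

mean(θ*) = (7.174 + 6.445 + 6.918 + 6.477 + 6.477 + 7.174 + 7.174 + 7.174 + 7.174 + 7.174) / 10 = 6.93610
bias = 6.93610 − 7.174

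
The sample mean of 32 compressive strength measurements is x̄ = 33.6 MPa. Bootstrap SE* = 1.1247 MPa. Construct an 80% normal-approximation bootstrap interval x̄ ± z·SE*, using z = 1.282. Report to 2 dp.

Margin = 1.282 × 1.1247 = 1.442
Interval: 33.6 ± 1.442

(32.16, 35.04)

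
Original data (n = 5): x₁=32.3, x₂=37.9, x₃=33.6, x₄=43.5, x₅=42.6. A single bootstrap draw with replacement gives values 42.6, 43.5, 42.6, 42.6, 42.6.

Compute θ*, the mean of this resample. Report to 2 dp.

Mean = (42.6 + 43.5 + 42.6 + 42.6 + 42.6) / 5 = 213.90 / 5 = 42.78

θ* = 42.78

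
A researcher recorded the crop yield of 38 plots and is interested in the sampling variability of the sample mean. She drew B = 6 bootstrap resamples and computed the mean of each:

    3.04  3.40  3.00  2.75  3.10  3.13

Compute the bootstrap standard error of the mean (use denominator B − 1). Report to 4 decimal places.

Bootstrap SE is the standard deviation of the 6 replicate means.
Mean of replicates: (3.04 + 3.40 + 3.00 + 2.75 + 3.10 + 3.13) / 6 = 18.42000 / 6 = 3.07000
Sum of squared deviations: (−0.03000)² + (+0.33000)² + (−0.07000)² + (−0.32000)² + (+0.03000)² + (+0.06000)² = 0.22160
Variance = 0.22160 / 5 = 0.04432
SE* = √0.04432

SE* = 0.2105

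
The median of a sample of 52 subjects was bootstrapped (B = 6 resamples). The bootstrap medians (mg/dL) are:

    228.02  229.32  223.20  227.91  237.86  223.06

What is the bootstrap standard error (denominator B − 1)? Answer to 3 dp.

Bootstrap SE is the standard deviation of the 6 replicate medians.
Mean of replicates: (228.02 + 229.32 + 223.20 + 227.91 + 237.86 + 223.06) / 6 = 1369.3700 / 6 = 228.2283
Sum of squared deviations: (−0.2083)² + (+1.0917)² + (−5.0283)² + (−0.3183)² + (+9.6317)² + (−5.1683)² = 146.1013
Variance = 146.1013 / 5 = 29.2203
SE* = √29.2203

SE* = 5.406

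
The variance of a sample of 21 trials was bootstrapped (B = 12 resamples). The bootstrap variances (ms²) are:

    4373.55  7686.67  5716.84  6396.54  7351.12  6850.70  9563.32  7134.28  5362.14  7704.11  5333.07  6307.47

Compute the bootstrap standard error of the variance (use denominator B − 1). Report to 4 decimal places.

SE* = 1383.9035

Bootstrap SE is the standard deviation of the 12 replicate variances.
Mean of replicates: (4373.55 + 7686.67 + 5716.84 + 6396.54 + 7351.12 + 6850.70 + 9563.32 + 7134.28 + 5362.14 + 7704.11 + 5333.07 + 6307.47) / 12 = 79779.81000 / 12 = 6648.31750
Sum of squared deviations: (−2274.76750)² + (+1038.35250)² + (−931.47750)² + (−251.77750)² + (+702.80250)² + (+202.38250)² + (+2915.00250)² + (+485.96250)² + (−1286.17750)² + (+1055.79250)² + (−1315.24750)² + (−340.84750)² = 21067077.86162
Variance = 21067077.86162 / 11 = 1915188.89651
SE* = √1915188.89651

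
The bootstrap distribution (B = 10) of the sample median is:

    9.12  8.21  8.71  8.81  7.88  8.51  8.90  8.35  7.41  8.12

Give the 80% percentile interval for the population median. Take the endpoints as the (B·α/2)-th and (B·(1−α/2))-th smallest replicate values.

(7.41, 8.90)

Sorted replicates: 7.41, 7.88, 8.12, 8.21, 8.35, 8.51, 8.71, 8.81, 8.90, 9.12
α = 0.20; lower rank = 10 × 0.100 = 1; upper rank = 10 × 0.900 = 9.
The 1st smallest replicate is 7.41; the 9th is 8.90.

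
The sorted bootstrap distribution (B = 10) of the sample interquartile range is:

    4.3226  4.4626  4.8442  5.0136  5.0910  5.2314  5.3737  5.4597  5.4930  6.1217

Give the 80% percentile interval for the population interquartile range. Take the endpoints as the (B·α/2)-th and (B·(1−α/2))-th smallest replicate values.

(4.3226, 5.4930)

α = 0.20; lower rank = 10 × 0.100 = 1; upper rank = 10 × 0.900 = 9.
The 1st smallest replicate is 4.3226; the 9th is 5.4930.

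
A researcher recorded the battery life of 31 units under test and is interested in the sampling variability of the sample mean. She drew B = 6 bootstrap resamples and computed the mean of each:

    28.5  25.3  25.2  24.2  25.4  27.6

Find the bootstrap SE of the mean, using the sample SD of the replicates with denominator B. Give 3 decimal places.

Bootstrap SE is the standard deviation of the 6 replicate means.
Mean of replicates: (28.5 + 25.3 + 25.2 + 24.2 + 25.4 + 27.6) / 6 = 156.2000 / 6 = 26.0333
Sum of squared deviations: (+2.4667)² + (−0.7333)² + (−0.8333)² + (−1.8333)² + (−0.6333)² + (+1.5667)² = 13.5333
Variance = 13.5333 / 6 = 2.2556
SE* = √2.2556

SE* = 1.502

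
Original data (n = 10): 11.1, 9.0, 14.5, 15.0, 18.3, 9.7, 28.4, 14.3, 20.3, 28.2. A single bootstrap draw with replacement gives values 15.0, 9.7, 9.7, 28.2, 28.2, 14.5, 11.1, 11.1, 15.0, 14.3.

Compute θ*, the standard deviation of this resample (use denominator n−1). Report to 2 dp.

Mean = 15.6800; sum of squared deviations = 431.1960
s² = 431.1960 / 9 = 47.9107
s = √47.9107 = 6.92

θ* = 6.92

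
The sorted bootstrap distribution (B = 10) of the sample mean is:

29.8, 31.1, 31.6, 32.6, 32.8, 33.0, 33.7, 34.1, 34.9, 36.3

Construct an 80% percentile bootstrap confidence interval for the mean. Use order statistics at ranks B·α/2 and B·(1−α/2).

α = 0.20; lower rank = 10 × 0.100 = 1; upper rank = 10 × 0.900 = 9.
The 1st smallest replicate is 29.8; the 9th is 34.9.

(29.8, 34.9)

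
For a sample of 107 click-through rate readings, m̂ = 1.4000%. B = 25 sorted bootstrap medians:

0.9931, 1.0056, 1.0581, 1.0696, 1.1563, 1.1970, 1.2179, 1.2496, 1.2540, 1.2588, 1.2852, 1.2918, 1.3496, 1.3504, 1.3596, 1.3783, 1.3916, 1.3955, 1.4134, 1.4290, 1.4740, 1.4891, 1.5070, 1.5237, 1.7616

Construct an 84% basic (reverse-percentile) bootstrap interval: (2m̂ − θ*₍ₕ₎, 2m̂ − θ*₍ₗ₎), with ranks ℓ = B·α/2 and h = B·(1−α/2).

(1.2930, 1.7944)

Percentile endpoints at ranks 2 and 23: θ*₍2₎ = 1.0056, θ*₍23₎ = 1.5070.
Basic interval reflects these around m̂:
  lower = 2 × 1.4000 − 1.5070 = 1.2930
  upper = 2 × 1.4000 − 1.0056 = 1.7944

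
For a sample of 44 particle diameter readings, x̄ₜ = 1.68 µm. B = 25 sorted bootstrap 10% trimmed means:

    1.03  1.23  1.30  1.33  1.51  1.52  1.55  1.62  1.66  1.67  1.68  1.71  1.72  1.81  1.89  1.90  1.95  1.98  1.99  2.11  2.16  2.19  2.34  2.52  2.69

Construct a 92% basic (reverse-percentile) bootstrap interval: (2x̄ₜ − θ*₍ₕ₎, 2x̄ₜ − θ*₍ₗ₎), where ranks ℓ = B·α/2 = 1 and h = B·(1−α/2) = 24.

Percentile endpoints at ranks 1 and 24: θ*₍1₎ = 1.03, θ*₍24₎ = 2.52.
Basic interval reflects these around x̄ₜ:
  lower = 2 × 1.68 − 2.52 = 0.84
  upper = 2 × 1.68 − 1.03 = 2.33

(0.84, 2.33)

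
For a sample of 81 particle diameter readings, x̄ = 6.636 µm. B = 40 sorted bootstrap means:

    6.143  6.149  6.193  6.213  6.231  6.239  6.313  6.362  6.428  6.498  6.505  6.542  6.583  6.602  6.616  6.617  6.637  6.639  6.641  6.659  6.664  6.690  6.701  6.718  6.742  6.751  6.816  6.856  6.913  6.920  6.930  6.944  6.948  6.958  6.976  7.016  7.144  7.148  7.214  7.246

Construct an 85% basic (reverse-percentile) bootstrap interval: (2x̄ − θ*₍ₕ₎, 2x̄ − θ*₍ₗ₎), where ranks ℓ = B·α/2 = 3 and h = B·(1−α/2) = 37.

(6.128, 7.079)

Percentile endpoints at ranks 3 and 37: θ*₍3₎ = 6.193, θ*₍37₎ = 7.144.
Basic interval reflects these around x̄:
  lower = 2 × 6.636 − 7.144 = 6.128
  upper = 2 × 6.636 − 6.193 = 7.079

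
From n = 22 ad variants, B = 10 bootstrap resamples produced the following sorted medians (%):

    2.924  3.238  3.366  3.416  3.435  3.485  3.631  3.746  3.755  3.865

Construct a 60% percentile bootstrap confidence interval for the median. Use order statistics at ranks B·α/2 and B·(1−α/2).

α = 0.40; lower rank = 10 × 0.200 = 2; upper rank = 10 × 0.800 = 8.
The 2nd smallest replicate is 3.238; the 8th is 3.746.

(3.238, 3.746)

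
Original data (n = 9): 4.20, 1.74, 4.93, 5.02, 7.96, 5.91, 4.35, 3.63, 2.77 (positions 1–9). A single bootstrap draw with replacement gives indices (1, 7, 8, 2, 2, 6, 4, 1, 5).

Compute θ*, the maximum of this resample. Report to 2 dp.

Resample values: 4.20, 4.35, 3.63, 1.74, 1.74, 5.91, 5.02, 4.20, 7.96.
Maximum = 7.96

θ* = 7.96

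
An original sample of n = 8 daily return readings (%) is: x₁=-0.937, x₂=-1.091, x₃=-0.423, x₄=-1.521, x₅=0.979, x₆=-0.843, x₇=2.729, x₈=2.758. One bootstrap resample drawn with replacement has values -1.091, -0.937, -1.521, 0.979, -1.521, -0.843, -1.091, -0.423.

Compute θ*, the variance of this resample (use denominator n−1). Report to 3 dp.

θ* = 0.648

Mean = -0.8060; sum of squared deviations = 4.5363
s² = 4.5363 / 7 = 0.6480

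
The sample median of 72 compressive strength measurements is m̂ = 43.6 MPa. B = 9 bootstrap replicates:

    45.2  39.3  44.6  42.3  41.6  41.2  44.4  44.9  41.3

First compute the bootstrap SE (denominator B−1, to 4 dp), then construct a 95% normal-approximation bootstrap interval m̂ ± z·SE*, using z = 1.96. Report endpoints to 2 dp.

Mean of replicates = 42.7556; sum of squared deviations = 34.7022; SE* = √(34.7022/8) = 2.0827
Margin = 1.96 × 2.0827 = 4.082
Interval: 43.6 ± 4.082

(39.52, 47.68)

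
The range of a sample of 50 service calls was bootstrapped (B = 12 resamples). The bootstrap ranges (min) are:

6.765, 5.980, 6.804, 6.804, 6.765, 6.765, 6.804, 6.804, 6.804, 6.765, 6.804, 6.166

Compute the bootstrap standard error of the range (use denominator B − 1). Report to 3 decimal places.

SE* = 0.282

Bootstrap SE is the standard deviation of the 12 replicate ranges.
Mean of replicates: (6.765 + 5.980 + 6.804 + 6.804 + 6.765 + 6.765 + 6.804 + 6.804 + 6.804 + 6.765 + 6.804 + 6.166) / 12 = 80.0300 / 12 = 6.6692
Sum of squared deviations: (+0.0958)² + (−0.6892)² + (+0.1348)² + (+0.1348)² + (+0.0958)² + (+0.0958)² + (+0.1348)² + (+0.1348)² + (+0.1348)² + (+0.0958)² + (+0.1348)² + (−0.5032)² = 0.8739
Variance = 0.8739 / 11 = 0.0794
SE* = √0.0794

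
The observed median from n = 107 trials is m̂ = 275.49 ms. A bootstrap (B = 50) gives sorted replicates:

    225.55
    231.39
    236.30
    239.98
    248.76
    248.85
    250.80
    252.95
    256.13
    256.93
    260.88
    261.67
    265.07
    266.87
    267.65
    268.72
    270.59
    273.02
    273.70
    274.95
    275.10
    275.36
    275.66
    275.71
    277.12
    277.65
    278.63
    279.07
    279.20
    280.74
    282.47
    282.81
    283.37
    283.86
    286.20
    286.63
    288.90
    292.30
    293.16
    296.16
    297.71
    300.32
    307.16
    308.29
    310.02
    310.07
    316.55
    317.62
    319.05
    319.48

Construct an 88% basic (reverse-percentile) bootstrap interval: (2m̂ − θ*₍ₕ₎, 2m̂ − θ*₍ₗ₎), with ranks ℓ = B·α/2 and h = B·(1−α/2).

(234.43, 314.68)

Percentile endpoints at ranks 3 and 47: θ*₍3₎ = 236.30, θ*₍47₎ = 316.55.
Basic interval reflects these around m̂:
  lower = 2 × 275.49 − 316.55 = 234.43
  upper = 2 × 275.49 − 236.30 = 314.68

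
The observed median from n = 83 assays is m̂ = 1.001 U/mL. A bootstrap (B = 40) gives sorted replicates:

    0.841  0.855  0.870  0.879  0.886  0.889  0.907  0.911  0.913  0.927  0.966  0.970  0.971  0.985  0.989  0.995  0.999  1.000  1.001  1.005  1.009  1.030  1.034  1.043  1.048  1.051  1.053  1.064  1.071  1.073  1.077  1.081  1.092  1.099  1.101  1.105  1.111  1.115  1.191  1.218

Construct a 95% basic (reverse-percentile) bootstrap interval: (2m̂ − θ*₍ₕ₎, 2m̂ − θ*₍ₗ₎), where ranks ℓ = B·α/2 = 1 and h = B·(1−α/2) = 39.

(0.811, 1.161)

Percentile endpoints at ranks 1 and 39: θ*₍1₎ = 0.841, θ*₍39₎ = 1.191.
Basic interval reflects these around m̂:
  lower = 2 × 1.001 − 1.191 = 0.811
  upper = 2 × 1.001 − 0.841 = 1.161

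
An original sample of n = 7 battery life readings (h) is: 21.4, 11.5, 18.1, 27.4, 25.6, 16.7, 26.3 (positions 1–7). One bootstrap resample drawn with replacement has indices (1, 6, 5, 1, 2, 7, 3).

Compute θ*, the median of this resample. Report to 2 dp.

θ* = 21.40

Resample values: 21.4, 16.7, 25.6, 21.4, 11.5, 26.3, 18.1.
Sorted: 11.5, 16.7, 18.1, 21.4, 21.4, 25.6, 26.3
Median = middle value = 21.40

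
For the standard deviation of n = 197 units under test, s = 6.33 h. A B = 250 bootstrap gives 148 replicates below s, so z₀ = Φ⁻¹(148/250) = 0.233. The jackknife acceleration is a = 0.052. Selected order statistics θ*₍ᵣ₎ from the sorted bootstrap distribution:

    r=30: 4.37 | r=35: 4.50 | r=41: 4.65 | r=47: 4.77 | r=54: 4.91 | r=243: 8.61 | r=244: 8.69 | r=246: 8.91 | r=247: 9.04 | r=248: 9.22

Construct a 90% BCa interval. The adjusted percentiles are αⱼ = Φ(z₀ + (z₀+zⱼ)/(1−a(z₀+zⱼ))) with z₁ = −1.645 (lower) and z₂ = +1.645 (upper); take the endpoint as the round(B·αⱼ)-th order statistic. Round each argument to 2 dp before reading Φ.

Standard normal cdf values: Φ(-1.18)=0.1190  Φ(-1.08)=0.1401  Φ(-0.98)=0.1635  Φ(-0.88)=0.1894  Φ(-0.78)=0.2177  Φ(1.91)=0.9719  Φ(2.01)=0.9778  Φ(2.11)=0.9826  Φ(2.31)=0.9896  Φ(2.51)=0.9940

(4.50, 9.04)

Lower: z₀ + z₁ = 0.233 + (-1.645) = -1.412; 1 − a(z₀+z₁) = 1 − (0.052)(-1.412) = 1.0734; argument = 0.233 + (-1.412)/1.0734 = -1.0824 → -1.08.
α₁ = Φ(-1.08) = 0.1401; rank = round(250 × 0.1401) = 35; θ*₍35₎ = 4.50.
Upper: z₀ + z₂ = 1.878; 1 − a(z₀+z₂) = 0.9023; argument = 2.3142 → 2.31; α₂ = 0.9896; rank = 247; θ*₍247₎ = 9.04.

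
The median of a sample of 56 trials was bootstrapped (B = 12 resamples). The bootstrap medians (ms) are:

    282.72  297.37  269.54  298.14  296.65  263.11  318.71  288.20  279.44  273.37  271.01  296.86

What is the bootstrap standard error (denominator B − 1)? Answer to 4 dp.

Bootstrap SE is the standard deviation of the 12 replicate medians.
Mean of replicates: (282.72 + 297.37 + 269.54 + 298.14 + 296.65 + 263.11 + 318.71 + 288.20 + 279.44 + 273.37 + 271.01 + 296.86) / 12 = 3435.12000 / 12 = 286.26000
Sum of squared deviations: (−3.54000)² + (+11.11000)² + (−16.72000)² + (+11.88000)² + (+10.39000)² + (−23.15000)² + (+32.45000)² + (+1.94000)² + (−6.82000)² + (−12.89000)² + (−15.25000)² + (+10.60000)² = 2814.88420
Variance = 2814.88420 / 11 = 255.89856
SE* = √255.89856

SE* = 15.9968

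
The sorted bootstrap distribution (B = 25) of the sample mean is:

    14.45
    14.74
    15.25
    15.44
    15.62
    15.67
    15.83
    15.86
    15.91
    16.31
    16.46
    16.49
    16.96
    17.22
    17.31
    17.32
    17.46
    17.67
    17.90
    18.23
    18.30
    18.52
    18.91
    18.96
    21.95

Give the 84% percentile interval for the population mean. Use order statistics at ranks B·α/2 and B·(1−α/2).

α = 0.16; lower rank = 25 × 0.080 = 2; upper rank = 25 × 0.920 = 23.
The 2nd smallest replicate is 14.74; the 23rd is 18.91.

(14.74, 18.91)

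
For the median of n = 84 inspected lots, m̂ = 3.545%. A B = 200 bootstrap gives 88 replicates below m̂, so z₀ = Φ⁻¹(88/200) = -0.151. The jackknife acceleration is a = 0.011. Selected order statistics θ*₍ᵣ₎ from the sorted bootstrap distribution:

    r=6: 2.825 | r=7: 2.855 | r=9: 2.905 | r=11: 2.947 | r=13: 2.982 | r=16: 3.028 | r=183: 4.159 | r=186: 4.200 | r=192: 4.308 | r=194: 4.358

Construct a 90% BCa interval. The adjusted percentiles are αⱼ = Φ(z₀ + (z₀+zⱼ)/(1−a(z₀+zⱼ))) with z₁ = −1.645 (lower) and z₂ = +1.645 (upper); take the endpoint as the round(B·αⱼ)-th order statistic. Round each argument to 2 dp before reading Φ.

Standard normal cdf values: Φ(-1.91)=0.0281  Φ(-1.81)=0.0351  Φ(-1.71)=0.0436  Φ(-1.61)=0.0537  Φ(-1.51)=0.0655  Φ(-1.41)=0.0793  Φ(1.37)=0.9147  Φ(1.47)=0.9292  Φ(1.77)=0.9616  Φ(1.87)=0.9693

Lower: z₀ + z₁ = -0.151 + (-1.645) = -1.796; 1 − a(z₀+z₁) = 1 − (0.011)(-1.796) = 1.0198; argument = -0.151 + (-1.796)/1.0198 = -1.9122 → -1.91.
α₁ = Φ(-1.91) = 0.0281; rank = round(200 × 0.0281) = 6; θ*₍6₎ = 2.825.
Upper: z₀ + z₂ = 1.494; 1 − a(z₀+z₂) = 0.9836; argument = 1.3680 → 1.37; α₂ = 0.9147; rank = 183; θ*₍183₎ = 4.159.

(2.825, 4.159)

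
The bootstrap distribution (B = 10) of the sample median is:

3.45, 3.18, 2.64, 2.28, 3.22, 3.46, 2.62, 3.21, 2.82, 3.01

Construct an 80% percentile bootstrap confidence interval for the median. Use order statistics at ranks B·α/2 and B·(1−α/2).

Sorted replicates: 2.28, 2.62, 2.64, 2.82, 3.01, 3.18, 3.21, 3.22, 3.45, 3.46
α = 0.20; lower rank = 10 × 0.100 = 1; upper rank = 10 × 0.900 = 9.
The 1st smallest replicate is 2.28; the 9th is 3.45.

(2.28, 3.45)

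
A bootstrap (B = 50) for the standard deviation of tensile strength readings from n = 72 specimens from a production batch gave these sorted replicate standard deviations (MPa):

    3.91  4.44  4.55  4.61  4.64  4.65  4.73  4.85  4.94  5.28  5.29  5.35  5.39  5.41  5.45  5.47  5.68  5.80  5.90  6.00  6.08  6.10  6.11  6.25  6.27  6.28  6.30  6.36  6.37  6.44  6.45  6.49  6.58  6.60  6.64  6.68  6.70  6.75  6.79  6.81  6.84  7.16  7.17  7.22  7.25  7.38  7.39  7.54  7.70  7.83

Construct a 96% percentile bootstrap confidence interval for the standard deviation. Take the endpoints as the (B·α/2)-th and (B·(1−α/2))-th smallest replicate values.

(3.91, 7.70)

α = 0.04; lower rank = 50 × 0.020 = 1; upper rank = 50 × 0.980 = 49.
The 1st smallest replicate is 3.91; the 49th is 7.70.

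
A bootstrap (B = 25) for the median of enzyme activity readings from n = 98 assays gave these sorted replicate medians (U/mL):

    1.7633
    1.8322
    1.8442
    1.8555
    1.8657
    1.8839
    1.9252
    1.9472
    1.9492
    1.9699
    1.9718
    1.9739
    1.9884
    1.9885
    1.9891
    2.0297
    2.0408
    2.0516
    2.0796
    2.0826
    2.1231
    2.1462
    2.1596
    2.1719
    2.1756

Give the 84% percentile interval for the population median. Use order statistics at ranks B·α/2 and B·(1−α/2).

(1.8322, 2.1596)

α = 0.16; lower rank = 25 × 0.080 = 2; upper rank = 25 × 0.920 = 23.
The 2nd smallest replicate is 1.8322; the 23rd is 2.1596.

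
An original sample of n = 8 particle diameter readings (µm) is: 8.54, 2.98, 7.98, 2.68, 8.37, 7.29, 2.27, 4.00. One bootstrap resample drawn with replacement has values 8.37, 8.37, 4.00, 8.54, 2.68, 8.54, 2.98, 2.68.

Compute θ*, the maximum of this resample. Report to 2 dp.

Maximum = 8.54

θ* = 8.54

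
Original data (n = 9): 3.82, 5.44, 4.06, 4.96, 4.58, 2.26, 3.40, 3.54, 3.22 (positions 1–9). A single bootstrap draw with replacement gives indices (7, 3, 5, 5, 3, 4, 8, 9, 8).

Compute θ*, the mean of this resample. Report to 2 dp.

θ* = 3.99

Resample values: 3.40, 4.06, 4.58, 4.58, 4.06, 4.96, 3.54, 3.22, 3.54.
Mean = (3.40 + 4.06 + 4.58 + 4.58 + 4.06 + 4.96 + 3.54 + 3.22 + 3.54) / 9 = 35.940 / 9 = 3.99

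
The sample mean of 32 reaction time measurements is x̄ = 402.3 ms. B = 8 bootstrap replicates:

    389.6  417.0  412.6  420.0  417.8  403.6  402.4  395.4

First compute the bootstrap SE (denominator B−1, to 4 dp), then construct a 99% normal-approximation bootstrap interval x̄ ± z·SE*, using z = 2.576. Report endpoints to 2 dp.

(373.31, 431.29)

Mean of replicates = 407.3000; sum of squared deviations = 886.3200; SE* = √(886.3200/7) = 11.2524
Margin = 2.576 × 11.2524 = 28.986
Interval: 402.3 ± 28.986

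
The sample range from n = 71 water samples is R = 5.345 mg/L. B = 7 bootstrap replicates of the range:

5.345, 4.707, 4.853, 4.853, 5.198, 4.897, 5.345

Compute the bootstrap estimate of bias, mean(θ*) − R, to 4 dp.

bias = −0.3167

mean(θ*) = (5.345 + 4.707 + 4.853 + 4.853 + 5.198 + 4.897 + 5.345) / 7 = 5.02829
bias = 5.02829 − 5.345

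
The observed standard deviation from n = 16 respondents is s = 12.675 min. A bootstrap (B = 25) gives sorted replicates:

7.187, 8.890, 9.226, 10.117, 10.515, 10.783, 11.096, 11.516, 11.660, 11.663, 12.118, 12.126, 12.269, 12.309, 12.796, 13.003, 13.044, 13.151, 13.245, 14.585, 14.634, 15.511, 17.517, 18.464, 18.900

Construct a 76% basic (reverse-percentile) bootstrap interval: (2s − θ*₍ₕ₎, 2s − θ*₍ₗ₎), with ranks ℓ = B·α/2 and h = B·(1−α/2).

(9.839, 16.124)

Percentile endpoints at ranks 3 and 22: θ*₍3₎ = 9.226, θ*₍22₎ = 15.511.
Basic interval reflects these around s:
  lower = 2 × 12.675 − 15.511 = 9.839
  upper = 2 × 12.675 − 9.226 = 16.124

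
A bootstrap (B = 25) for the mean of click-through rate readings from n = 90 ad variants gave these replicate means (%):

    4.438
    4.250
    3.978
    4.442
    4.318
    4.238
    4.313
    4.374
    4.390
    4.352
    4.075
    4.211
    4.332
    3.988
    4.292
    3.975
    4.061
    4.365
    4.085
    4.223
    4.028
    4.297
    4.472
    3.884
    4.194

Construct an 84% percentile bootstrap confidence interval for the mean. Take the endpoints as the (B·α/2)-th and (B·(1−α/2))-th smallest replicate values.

(3.975, 4.438)

Sorted replicates: 3.884, 3.975, 3.978, 3.988, 4.028, 4.061, 4.075, 4.085, 4.194, 4.211, 4.223, 4.238, 4.250, 4.292, 4.297, 4.313, 4.318, 4.332, 4.352, 4.365, 4.374, 4.390, 4.438, 4.442, 4.472
α = 0.16; lower rank = 25 × 0.080 = 2; upper rank = 25 × 0.920 = 23.
The 2nd smallest replicate is 3.975; the 23rd is 4.438.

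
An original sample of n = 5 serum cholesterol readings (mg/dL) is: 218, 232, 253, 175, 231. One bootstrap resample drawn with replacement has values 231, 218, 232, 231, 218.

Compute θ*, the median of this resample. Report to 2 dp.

θ* = 231.00

Sorted: 218, 218, 231, 231, 232
Median = middle value = 231.00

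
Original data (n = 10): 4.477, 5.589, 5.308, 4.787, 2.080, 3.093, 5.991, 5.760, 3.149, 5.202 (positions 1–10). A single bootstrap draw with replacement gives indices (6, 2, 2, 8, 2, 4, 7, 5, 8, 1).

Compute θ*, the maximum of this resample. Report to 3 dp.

Resample values: 3.093, 5.589, 5.589, 5.760, 5.589, 4.787, 5.991, 2.080, 5.760, 4.477.
Maximum = 5.991

θ* = 5.991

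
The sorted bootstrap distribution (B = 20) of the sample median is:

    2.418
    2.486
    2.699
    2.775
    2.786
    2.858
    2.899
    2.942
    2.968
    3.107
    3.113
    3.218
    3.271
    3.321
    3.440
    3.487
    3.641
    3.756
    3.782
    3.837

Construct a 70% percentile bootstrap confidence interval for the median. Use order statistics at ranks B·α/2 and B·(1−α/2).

(2.699, 3.641)

α = 0.30; lower rank = 20 × 0.150 = 3; upper rank = 20 × 0.850 = 17.
The 3rd smallest replicate is 2.699; the 17th is 3.641.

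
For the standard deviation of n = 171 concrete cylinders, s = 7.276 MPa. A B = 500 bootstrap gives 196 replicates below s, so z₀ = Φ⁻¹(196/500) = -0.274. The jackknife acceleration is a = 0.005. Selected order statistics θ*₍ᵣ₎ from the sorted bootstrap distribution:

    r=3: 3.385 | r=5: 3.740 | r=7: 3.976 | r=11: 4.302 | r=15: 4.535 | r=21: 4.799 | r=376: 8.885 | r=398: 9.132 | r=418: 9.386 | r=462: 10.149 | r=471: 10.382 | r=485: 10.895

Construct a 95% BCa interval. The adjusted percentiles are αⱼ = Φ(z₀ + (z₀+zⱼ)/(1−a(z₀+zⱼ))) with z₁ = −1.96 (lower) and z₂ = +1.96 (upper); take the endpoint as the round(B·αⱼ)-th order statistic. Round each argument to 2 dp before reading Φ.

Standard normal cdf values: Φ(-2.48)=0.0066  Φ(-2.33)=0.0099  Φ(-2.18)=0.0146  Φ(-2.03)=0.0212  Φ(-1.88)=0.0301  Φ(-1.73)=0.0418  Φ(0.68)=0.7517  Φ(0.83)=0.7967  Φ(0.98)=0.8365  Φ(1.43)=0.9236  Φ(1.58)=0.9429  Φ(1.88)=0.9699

Lower: z₀ + z₁ = -0.274 + (-1.960) = -2.234; 1 − a(z₀+z₁) = 1 − (0.005)(-2.234) = 1.0112; argument = -0.274 + (-2.234)/1.0112 = -2.4833 → -2.48.
α₁ = Φ(-2.48) = 0.0066; rank = round(500 × 0.0066) = 3; θ*₍3₎ = 3.385.
Upper: z₀ + z₂ = 1.686; 1 − a(z₀+z₂) = 0.9916; argument = 1.4263 → 1.43; α₂ = 0.9236; rank = 462; θ*₍462₎ = 10.149.

(3.385, 10.149)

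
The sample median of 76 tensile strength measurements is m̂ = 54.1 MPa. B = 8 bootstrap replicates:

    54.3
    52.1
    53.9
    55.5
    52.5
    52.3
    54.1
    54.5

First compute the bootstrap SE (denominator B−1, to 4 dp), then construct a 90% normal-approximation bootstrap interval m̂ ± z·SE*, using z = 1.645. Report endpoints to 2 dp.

Mean of replicates = 53.6500; sum of squared deviations = 10.3800; SE* = √(10.3800/7) = 1.2177
Margin = 1.645 × 1.2177 = 2.003
Interval: 54.1 ± 2.003

(52.10, 56.10)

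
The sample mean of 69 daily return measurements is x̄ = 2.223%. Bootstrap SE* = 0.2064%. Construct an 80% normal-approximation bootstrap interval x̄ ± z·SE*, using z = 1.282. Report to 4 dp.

Margin = 1.282 × 0.2064 = 0.26460
Interval: 2.223 ± 0.26460

(1.9584, 2.4876)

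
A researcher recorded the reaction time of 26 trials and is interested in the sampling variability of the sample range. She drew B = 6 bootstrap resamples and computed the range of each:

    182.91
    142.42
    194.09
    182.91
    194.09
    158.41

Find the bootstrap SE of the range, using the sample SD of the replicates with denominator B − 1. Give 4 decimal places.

SE* = 20.9131

Bootstrap SE is the standard deviation of the 6 replicate ranges.
Mean of replicates: (182.91 + 142.42 + 194.09 + 182.91 + 194.09 + 158.41) / 6 = 1054.83000 / 6 = 175.80500
Sum of squared deviations: (+7.10500)² + (−33.38500)² + (+18.28500)² + (+7.10500)² + (+18.28500)² + (−17.39500)² = 2186.78875
Variance = 2186.78875 / 5 = 437.35775
SE* = √437.35775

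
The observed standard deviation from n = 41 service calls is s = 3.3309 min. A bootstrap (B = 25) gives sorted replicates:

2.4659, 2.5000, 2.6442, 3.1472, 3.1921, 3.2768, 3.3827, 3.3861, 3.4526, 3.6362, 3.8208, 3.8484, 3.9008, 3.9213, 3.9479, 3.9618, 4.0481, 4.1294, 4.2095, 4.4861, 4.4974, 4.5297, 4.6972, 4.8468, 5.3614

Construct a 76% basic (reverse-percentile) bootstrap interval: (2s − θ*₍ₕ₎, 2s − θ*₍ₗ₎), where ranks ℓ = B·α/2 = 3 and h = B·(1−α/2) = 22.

(2.1321, 4.0176)

Percentile endpoints at ranks 3 and 22: θ*₍3₎ = 2.6442, θ*₍22₎ = 4.5297.
Basic interval reflects these around s:
  lower = 2 × 3.3309 − 4.5297 = 2.1321
  upper = 2 × 3.3309 − 2.6442 = 4.0176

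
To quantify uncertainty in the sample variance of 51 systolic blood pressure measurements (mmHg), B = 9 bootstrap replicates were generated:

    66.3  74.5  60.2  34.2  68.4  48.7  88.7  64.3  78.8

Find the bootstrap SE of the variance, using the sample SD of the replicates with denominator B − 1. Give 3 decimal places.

SE* = 16.176

Bootstrap SE is the standard deviation of the 9 replicate variances.
Mean of replicates: (66.3 + 74.5 + 60.2 + 34.2 + 68.4 + 48.7 + 88.7 + 64.3 + 78.8) / 9 = 584.1000 / 9 = 64.9000
Sum of squared deviations: (+1.4000)² + (+9.6000)² + (−4.7000)² + (−30.7000)² + (+3.5000)² + (−16.2000)² + (+23.8000)² + (−0.6000)² + (+13.9000)² = 2093.4000
Variance = 2093.4000 / 8 = 261.6750
SE* = √261.6750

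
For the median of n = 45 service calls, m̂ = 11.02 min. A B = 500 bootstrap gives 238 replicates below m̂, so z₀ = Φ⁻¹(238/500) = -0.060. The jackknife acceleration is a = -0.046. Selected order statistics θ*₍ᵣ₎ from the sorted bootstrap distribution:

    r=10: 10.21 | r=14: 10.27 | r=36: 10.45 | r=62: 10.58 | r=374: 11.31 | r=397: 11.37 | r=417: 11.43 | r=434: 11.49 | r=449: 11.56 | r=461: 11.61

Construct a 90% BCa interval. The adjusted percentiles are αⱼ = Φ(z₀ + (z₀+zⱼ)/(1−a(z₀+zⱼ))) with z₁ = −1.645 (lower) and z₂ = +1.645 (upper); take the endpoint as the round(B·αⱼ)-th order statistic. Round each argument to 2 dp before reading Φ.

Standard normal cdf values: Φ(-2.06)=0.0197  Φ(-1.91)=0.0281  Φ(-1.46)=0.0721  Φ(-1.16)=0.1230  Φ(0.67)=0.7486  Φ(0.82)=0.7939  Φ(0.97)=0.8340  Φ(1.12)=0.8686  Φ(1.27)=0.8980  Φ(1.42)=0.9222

Lower: z₀ + z₁ = -0.060 + (-1.645) = -1.705; 1 − a(z₀+z₁) = 1 − (-0.046)(-1.705) = 0.9216; argument = -0.060 + (-1.705)/0.9216 = -1.9101 → -1.91.
α₁ = Φ(-1.91) = 0.0281; rank = round(500 × 0.0281) = 14; θ*₍14₎ = 10.27.
Upper: z₀ + z₂ = 1.585; 1 − a(z₀+z₂) = 1.0729; argument = 1.4173 → 1.42; α₂ = 0.9222; rank = 461; θ*₍461₎ = 11.61.

(10.27, 11.61)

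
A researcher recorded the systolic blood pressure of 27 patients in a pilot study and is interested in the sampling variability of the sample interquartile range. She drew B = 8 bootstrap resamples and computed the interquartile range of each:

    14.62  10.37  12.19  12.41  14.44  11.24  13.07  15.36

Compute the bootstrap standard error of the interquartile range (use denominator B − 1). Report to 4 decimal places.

Bootstrap SE is the standard deviation of the 8 replicate interquartile ranges.
Mean of replicates: (14.62 + 10.37 + 12.19 + 12.41 + 14.44 + 11.24 + 13.07 + 15.36) / 8 = 103.70000 / 8 = 12.96250
Sum of squared deviations: (+1.65750)² + (−2.59250)² + (−0.77250)² + (−0.55250)² + (+1.47750)² + (−1.72250)² + (+0.10750)² + (+2.39750)² = 21.27995
Variance = 21.27995 / 7 = 3.03999
SE* = √3.03999

SE* = 1.7436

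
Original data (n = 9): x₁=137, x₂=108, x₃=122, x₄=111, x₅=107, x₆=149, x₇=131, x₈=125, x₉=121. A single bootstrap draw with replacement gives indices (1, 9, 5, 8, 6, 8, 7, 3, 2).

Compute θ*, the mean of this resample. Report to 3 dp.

Resample values: 137, 121, 107, 125, 149, 125, 131, 122, 108.
Mean = (137 + 121 + 107 + 125 + 149 + 125 + 131 + 122 + 108) / 9 = 1125.0 / 9 = 125.000

θ* = 125.000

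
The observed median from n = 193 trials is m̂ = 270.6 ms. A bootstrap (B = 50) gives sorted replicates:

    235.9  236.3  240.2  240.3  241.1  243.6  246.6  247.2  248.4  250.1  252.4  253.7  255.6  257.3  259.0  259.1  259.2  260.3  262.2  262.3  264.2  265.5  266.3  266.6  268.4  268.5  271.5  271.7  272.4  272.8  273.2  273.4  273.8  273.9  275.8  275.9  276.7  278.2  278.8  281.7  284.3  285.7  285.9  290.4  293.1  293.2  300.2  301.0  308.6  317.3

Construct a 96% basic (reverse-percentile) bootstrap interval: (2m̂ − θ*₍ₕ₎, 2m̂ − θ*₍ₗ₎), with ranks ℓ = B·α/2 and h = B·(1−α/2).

Percentile endpoints at ranks 1 and 49: θ*₍1₎ = 235.9, θ*₍49₎ = 308.6.
Basic interval reflects these around m̂:
  lower = 2 × 270.6 − 308.6 = 232.6
  upper = 2 × 270.6 − 235.9 = 305.3

(232.6, 305.3)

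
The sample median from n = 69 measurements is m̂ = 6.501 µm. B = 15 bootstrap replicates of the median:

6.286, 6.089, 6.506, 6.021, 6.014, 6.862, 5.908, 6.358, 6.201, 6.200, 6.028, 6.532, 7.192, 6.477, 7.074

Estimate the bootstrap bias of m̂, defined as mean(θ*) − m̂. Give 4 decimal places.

mean(θ*) = (6.286 + 6.089 + 6.506 + 6.021 + 6.014 + 6.862 + 5.908 + 6.358 + 6.201 + 6.200 + 6.028 + 6.532 + 7.192 + 6.477 + 7.074) / 15 = 6.38320
bias = 6.38320 − 6.501

bias = −0.1178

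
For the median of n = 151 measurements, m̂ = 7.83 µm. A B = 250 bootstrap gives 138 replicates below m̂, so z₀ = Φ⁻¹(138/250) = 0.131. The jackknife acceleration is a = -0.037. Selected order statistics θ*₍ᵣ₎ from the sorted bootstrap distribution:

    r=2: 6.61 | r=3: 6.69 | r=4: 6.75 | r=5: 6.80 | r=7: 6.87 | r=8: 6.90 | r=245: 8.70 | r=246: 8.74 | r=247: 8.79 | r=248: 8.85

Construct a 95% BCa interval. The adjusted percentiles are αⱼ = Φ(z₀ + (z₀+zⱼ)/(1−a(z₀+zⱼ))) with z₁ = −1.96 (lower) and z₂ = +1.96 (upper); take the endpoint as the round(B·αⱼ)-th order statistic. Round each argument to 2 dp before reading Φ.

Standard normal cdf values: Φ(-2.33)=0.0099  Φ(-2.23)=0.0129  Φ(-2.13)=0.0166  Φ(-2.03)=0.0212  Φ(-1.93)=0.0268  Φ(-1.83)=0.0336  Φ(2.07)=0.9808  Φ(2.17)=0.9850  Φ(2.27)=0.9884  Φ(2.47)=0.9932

Lower: z₀ + z₁ = 0.131 + (-1.960) = -1.829; 1 − a(z₀+z₁) = 1 − (-0.037)(-1.829) = 0.9323; argument = 0.131 + (-1.829)/0.9323 = -1.8308 → -1.83.
α₁ = Φ(-1.83) = 0.0336; rank = round(250 × 0.0336) = 8; θ*₍8₎ = 6.90.
Upper: z₀ + z₂ = 2.091; 1 − a(z₀+z₂) = 1.0774; argument = 2.0718 → 2.07; α₂ = 0.9808; rank = 245; θ*₍245₎ = 8.70.

(6.90, 8.70)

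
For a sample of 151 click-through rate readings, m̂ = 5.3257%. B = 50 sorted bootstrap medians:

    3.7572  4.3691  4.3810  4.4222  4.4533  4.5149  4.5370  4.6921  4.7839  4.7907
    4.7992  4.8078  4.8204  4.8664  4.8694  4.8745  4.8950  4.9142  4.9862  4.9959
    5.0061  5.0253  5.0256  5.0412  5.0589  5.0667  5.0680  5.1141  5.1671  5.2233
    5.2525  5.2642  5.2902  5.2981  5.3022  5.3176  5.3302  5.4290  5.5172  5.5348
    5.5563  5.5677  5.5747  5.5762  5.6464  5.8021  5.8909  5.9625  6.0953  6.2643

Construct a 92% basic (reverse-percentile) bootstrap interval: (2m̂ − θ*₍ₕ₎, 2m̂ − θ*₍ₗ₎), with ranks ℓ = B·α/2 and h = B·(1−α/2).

(4.6889, 6.2823)

Percentile endpoints at ranks 2 and 48: θ*₍2₎ = 4.3691, θ*₍48₎ = 5.9625.
Basic interval reflects these around m̂:
  lower = 2 × 5.3257 − 5.9625 = 4.6889
  upper = 2 × 5.3257 − 4.3691 = 6.2823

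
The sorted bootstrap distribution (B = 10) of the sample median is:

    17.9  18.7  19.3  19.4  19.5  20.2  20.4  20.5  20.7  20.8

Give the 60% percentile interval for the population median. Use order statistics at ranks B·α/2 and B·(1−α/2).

(18.7, 20.5)

α = 0.40; lower rank = 10 × 0.200 = 2; upper rank = 10 × 0.800 = 8.
The 2nd smallest replicate is 18.7; the 8th is 20.5.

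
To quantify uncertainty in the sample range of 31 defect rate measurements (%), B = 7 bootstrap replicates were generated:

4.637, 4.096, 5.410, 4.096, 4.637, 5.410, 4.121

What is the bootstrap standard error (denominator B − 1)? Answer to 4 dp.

SE* = 0.5840

Bootstrap SE is the standard deviation of the 7 replicate ranges.
Mean of replicates: (4.637 + 4.096 + 5.410 + 4.096 + 4.637 + 5.410 + 4.121) / 7 = 32.40700 / 7 = 4.62957
Sum of squared deviations: (+0.00743)² + (−0.53357)² + (+0.78043)² + (−0.53357)² + (+0.00743)² + (+0.78043)² + (−0.50857)² = 2.04629
Variance = 2.04629 / 6 = 0.34105
SE* = √0.34105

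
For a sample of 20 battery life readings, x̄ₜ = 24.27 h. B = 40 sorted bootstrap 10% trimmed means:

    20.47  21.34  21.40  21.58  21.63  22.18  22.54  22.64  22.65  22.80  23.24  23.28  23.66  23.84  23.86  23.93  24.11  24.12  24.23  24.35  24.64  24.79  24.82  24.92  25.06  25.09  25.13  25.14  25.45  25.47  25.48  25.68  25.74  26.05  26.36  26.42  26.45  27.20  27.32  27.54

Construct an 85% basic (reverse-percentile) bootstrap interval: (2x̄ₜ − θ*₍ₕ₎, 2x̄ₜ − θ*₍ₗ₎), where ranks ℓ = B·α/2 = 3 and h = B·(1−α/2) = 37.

Percentile endpoints at ranks 3 and 37: θ*₍3₎ = 21.40, θ*₍37₎ = 26.45.
Basic interval reflects these around x̄ₜ:
  lower = 2 × 24.27 − 26.45 = 22.09
  upper = 2 × 24.27 − 21.40 = 27.14

(22.09, 27.14)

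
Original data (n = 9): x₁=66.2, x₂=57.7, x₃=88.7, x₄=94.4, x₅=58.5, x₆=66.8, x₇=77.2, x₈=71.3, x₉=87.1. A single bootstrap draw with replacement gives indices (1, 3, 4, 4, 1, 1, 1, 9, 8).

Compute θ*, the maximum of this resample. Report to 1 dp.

Resample values: 66.2, 88.7, 94.4, 94.4, 66.2, 66.2, 66.2, 87.1, 71.3.
Maximum = 94.4

θ* = 94.4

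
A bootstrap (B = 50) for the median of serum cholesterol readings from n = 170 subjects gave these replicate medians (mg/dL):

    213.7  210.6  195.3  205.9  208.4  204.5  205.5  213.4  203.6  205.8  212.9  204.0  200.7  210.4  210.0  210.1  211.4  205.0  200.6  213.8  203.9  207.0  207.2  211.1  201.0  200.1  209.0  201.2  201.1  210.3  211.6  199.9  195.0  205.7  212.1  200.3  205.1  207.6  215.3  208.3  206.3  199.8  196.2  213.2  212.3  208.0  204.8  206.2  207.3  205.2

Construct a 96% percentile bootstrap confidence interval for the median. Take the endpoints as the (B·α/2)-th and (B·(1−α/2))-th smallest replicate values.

Sorted replicates: 195.0, 195.3, 196.2, 199.8, 199.9, 200.1, 200.3, 200.6, 200.7, 201.0, 201.1, 201.2, 203.6, 203.9, 204.0, 204.5, 204.8, 205.0, 205.1, 205.2, 205.5, 205.7, 205.8, 205.9, 206.2, 206.3, 207.0, 207.2, 207.3, 207.6, 208.0, 208.3, 208.4, 209.0, 210.0, 210.1, 210.3, 210.4, 210.6, 211.1, 211.4, 211.6, 212.1, 212.3, 212.9, 213.2, 213.4, 213.7, 213.8, 215.3
α = 0.04; lower rank = 50 × 0.020 = 1; upper rank = 50 × 0.980 = 49.
The 1st smallest replicate is 195.0; the 49th is 213.8.

(195.0, 213.8)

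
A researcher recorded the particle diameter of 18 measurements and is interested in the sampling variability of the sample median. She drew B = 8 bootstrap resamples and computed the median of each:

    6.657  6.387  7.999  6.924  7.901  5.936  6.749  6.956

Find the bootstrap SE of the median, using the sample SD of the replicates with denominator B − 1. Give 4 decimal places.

Bootstrap SE is the standard deviation of the 8 replicate medians.
Mean of replicates: (6.657 + 6.387 + 7.999 + 6.924 + 7.901 + 5.936 + 6.749 + 6.956) / 8 = 55.50900 / 8 = 6.93863
Sum of squared deviations: (−0.28163)² + (−0.55163)² + (+1.06037)² + (−0.01462)² + (+0.96237)² + (−1.00263)² + (−0.18963)² + (+0.01738)² = 3.47589
Variance = 3.47589 / 7 = 0.49656
SE* = √0.49656

SE* = 0.7047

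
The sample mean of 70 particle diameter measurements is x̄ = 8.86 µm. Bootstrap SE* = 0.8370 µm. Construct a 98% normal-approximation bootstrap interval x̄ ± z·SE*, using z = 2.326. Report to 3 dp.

Margin = 2.326 × 0.8370 = 1.9469
Interval: 8.86 ± 1.9469

(6.913, 10.807)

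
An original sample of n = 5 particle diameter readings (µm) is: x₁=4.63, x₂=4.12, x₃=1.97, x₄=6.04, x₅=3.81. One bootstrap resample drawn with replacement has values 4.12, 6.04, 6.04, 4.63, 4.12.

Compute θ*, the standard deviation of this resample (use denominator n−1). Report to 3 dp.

Mean = 4.9900; sum of squared deviations = 3.8484
s² = 3.8484 / 4 = 0.9621
s = √0.9621 = 0.981

θ* = 0.981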